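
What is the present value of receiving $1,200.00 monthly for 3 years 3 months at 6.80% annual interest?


Present value of an ordinary annuity: PV = PMT × (1 − (1 + r)^(−n)) / r
Monthly rate r = 0.068/12 ≈ 0.00566667, n = 39
PV = $1,200.00 × (1 − (1 + 0.068/12)^(−39)) / (0.068/12)
PV = $1,200.00 × 34.902890
PV = $41,883.47

PV = PMT × (1-(1+r)^(-n))/r = $41,883.47


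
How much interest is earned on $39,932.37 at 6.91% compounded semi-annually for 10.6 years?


Compound interest earned = final amount − principal.
A = P(1 + r/n)^(nt) = $39,932.37 × (1 + 0.0691/2)^(2 × 10.6) = $82,045.84
Interest = A − P = $82,045.84 − $39,932.37 = $42,113.47

Interest = A - P = $42,113.47


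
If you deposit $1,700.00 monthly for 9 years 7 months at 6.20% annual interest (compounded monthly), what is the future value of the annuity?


Future value of an ordinary annuity: FV = PMT × ((1 + r)^n − 1) / r
Monthly rate r = 0.062/12 ≈ 0.00516667, n = 115
FV = $1,700.00 × ((1 + 0.062/12)^115 − 1) / (0.062/12)
FV = $1,700.00 × 156.532609
FV = $266,105.44

FV = PMT × ((1+r)^n - 1)/r = $266,105.44


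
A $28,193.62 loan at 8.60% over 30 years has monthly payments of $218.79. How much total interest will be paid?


Total paid over the life of the loan = PMT × n.
Total paid = $218.79 × 360 = $78,764.40
Total interest = total paid − principal = $78,764.40 − $28,193.62 = $50,570.78

Total interest = (PMT × n) - PV = $50,570.78


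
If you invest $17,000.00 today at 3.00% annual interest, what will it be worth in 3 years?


Future value formula: FV = PV × (1 + r)^t
FV = $17,000.00 × (1 + 0.03)^3
FV = $17,000.00 × 1.092727
FV = $18,576.36

FV = PV × (1 + r)^t = $18,576.36


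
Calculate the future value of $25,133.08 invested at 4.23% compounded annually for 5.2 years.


Compound interest formula: A = P(1 + r/n)^(nt)
A = $25,133.08 × (1 + 0.0423/1)^(1 × 5.2)
Growth factor: (1 + 0.0423/1)^5.2 = 1.2404014
A = $25,133.08 × 1.2404014
A = $31,175.11

A = P(1 + r/n)^(nt) = $31,175.11


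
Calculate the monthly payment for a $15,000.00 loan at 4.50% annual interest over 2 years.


Loan payment formula: PMT = PV × r / (1 − (1 + r)^(−n))
Monthly rate r = 0.045/12 = 0.00375, n = 24 months
Denominator: 1 − (1 + 0.045/12)^(−24) = 0.085915
PMT = $15,000.00 × (0.045/12) / 0.085915
PMT = $654.72 per month

PMT = PV × r / (1-(1+r)^(-n)) = $654.72/month


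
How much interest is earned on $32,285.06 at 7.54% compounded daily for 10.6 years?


Compound interest earned = final amount − principal.
A = P(1 + r/n)^(nt) = $32,285.06 × (1 + 0.0754/365)^(365 × 10.6) = $71,791.21
Interest = A − P = $71,791.21 − $32,285.06 = $39,506.15

Interest = A - P = $39,506.15


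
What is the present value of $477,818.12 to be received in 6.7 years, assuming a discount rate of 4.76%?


Present value formula: PV = FV / (1 + r)^t
PV = $477,818.12 / (1 + 0.0476)^6.7
PV = $477,818.12 / 1.36555684
PV = $349,907.16

PV = FV / (1 + r)^t = $349,907.16


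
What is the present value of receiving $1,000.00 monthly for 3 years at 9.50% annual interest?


Present value of an ordinary annuity: PV = PMT × (1 − (1 + r)^(−n)) / r
Monthly rate r = 0.095/12 ≈ 0.00791667, n = 36
PV = $1,000.00 × (1 − (1 + 0.095/12)^(−36)) / (0.095/12)
PV = $1,000.00 × 31.217856
PV = $31,217.86

PV = PMT × (1-(1+r)^(-n))/r = $31,217.86


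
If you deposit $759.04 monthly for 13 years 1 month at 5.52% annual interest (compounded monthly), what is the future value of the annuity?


Future value of an ordinary annuity: FV = PMT × ((1 + r)^n − 1) / r
Monthly rate r = 0.0552/12 = 0.0046, n = 157
FV = $759.04 × ((1 + 0.0552/12)^157 − 1) / (0.0552/12)
FV = $759.04 × 229.467643
FV = $174,175.12

FV = PMT × ((1+r)^n - 1)/r = $174,175.12


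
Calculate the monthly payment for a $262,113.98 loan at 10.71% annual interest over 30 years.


Loan payment formula: PMT = PV × r / (1 − (1 + r)^(−n))
Monthly rate r = 0.1071/12 = 0.008925, n = 360 months
Denominator: 1 − (1 + 0.1071/12)^(−360) = 0.959187
PMT = $262,113.98 × (0.1071/12) / 0.959187
PMT = $2,438.91 per month

PMT = PV × r / (1-(1+r)^(-n)) = $2,438.91/month


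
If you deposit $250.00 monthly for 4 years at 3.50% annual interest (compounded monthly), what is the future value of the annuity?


Future value of an ordinary annuity: FV = PMT × ((1 + r)^n − 1) / r
Monthly rate r = 0.035/12 ≈ 0.00291667, n = 48
FV = $250.00 × ((1 + 0.035/12)^48 − 1) / (0.035/12)
FV = $250.00 × 51.442091
FV = $12,860.52

FV = PMT × ((1+r)^n - 1)/r = $12,860.52


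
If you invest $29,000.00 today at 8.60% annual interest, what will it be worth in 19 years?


Future value formula: FV = PV × (1 + r)^t
FV = $29,000.00 × (1 + 0.086)^19
FV = $29,000.00 × 4.794758
FV = $139,047.98

FV = PV × (1 + r)^t = $139,047.98


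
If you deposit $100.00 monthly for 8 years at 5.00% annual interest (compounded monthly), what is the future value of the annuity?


Future value of an ordinary annuity: FV = PMT × ((1 + r)^n − 1) / r
Monthly rate r = 0.05/12 ≈ 0.00416667, n = 96
FV = $100.00 × ((1 + 0.05/12)^96 − 1) / (0.05/12)
FV = $100.00 × 117.740512
FV = $11,774.05

FV = PMT × ((1+r)^n - 1)/r = $11,774.05


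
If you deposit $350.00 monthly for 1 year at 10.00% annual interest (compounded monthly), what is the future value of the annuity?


Future value of an ordinary annuity: FV = PMT × ((1 + r)^n − 1) / r
Monthly rate r = 0.1/12 ≈ 0.00833333, n = 12
FV = $350.00 × ((1 + 0.1/12)^12 − 1) / (0.1/12)
FV = $350.00 × 12.565568
FV = $4,397.95

FV = PMT × ((1+r)^n - 1)/r = $4,397.95


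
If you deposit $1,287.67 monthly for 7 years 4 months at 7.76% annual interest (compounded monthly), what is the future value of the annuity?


Future value of an ordinary annuity: FV = PMT × ((1 + r)^n − 1) / r
Monthly rate r = 0.0776/12 ≈ 0.00646667, n = 88
FV = $1,287.67 × ((1 + 0.0776/12)^88 − 1) / (0.0776/12)
FV = $1,287.67 × 118.049042
FV = $152,008.21

FV = PMT × ((1+r)^n - 1)/r = $152,008.21


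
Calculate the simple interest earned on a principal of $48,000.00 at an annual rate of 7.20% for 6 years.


Simple interest formula: I = P × r × t
I = $48,000.00 × 0.072 × 6
I = $20,736.00

I = P × r × t = $20,736.00


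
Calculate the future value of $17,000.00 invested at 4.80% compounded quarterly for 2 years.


Compound interest formula: A = P(1 + r/n)^(nt)
A = $17,000.00 × (1 + 0.048/4)^(4 × 2)
Growth factor: (1 + 0.048/4)^8 = 1.100130
A = $17,000.00 × 1.100130
A = $18,702.21

A = P(1 + r/n)^(nt) = $18,702.21


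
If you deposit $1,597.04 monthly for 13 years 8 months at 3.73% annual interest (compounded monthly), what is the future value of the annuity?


Future value of an ordinary annuity: FV = PMT × ((1 + r)^n − 1) / r
Monthly rate r = 0.0373/12 ≈ 0.00310833, n = 164
FV = $1,597.04 × ((1 + 0.0373/12)^164 − 1) / (0.0373/12)
FV = $1,597.04 × 213.486396
FV = $340,946.31

FV = PMT × ((1+r)^n - 1)/r = $340,946.31


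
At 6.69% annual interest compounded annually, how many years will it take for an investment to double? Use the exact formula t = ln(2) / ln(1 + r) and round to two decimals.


Doubling condition: (1 + r)^t = 2
Take ln of both sides: t × ln(1 + r) = ln(2)
t = ln(2) / ln(1 + r)
t = 0.693147 / 0.064757
t = 10.70

t = ln(2) / ln(1 + r) = 10.70 years


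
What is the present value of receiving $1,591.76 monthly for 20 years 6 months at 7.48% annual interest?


Present value of an ordinary annuity: PV = PMT × (1 − (1 + r)^(−n)) / r
Monthly rate r = 0.0748/12 ≈ 0.00623333, n = 246
PV = $1,591.76 × (1 − (1 + 0.0748/12)^(−246)) / (0.0748/12)
PV = $1,591.76 × 125.642212
PV = $199,992.25

PV = PMT × (1-(1+r)^(-n))/r = $199,992.25


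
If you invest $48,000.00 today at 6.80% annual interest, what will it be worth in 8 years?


Future value formula: FV = PV × (1 + r)^t
FV = $48,000.00 × (1 + 0.068)^8
FV = $48,000.00 × 1.692661
FV = $81,247.73

FV = PV × (1 + r)^t = $81,247.73


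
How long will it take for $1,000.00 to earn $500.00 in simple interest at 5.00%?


Rearrange the simple interest formula for t:
I = P × r × t  ⇒  t = I / (P × r)
t = $500.00 / ($1,000.00 × 0.05)
t = 10

t = I/(P×r) = 10 years


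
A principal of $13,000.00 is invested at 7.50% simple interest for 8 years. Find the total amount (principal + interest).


Total amount formula: A = P(1 + rt) = P + P·r·t
Interest: I = P × r × t = $13,000.00 × 0.075 × 8 = $7,800.00
A = P + I = $13,000.00 + $7,800.00 = $20,800.00

A = P + I = P(1 + rt) = $20,800.00


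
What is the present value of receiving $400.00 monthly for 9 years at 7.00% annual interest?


Present value of an ordinary annuity: PV = PMT × (1 − (1 + r)^(−n)) / r
Monthly rate r = 0.07/12 ≈ 0.00583333, n = 108
PV = $400.00 × (1 − (1 + 0.07/12)^(−108)) / (0.07/12)
PV = $400.00 × 79.959850
PV = $31,983.94

PV = PMT × (1-(1+r)^(-n))/r = $31,983.94


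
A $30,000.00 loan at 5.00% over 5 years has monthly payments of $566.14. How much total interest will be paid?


Total paid over the life of the loan = PMT × n.
Total paid = $566.14 × 60 = $33,968.40
Total interest = total paid − principal = $33,968.40 − $30,000.00 = $3,968.40

Total interest = (PMT × n) - PV = $3,968.40


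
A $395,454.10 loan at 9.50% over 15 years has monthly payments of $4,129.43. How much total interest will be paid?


Total paid over the life of the loan = PMT × n.
Total paid = $4,129.43 × 180 = $743,297.40
Total interest = total paid − principal = $743,297.40 − $395,454.10 = $347,843.30

Total interest = (PMT × n) - PV = $347,843.30


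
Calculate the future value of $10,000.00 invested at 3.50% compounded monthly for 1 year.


Compound interest formula: A = P(1 + r/n)^(nt)
A = $10,000.00 × (1 + 0.035/12)^(12 × 1)
Growth factor: (1 + 0.035/12)^12 = 1.035567
A = $10,000.00 × 1.035567
A = $10,355.67

A = P(1 + r/n)^(nt) = $10,355.67


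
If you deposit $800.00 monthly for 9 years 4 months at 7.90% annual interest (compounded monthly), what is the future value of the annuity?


Future value of an ordinary annuity: FV = PMT × ((1 + r)^n − 1) / r
Monthly rate r = 0.079/12 ≈ 0.00658333, n = 112
FV = $800.00 × ((1 + 0.079/12)^112 − 1) / (0.079/12)
FV = $800.00 × 164.857010
FV = $131,885.61

FV = PMT × ((1+r)^n - 1)/r = $131,885.61


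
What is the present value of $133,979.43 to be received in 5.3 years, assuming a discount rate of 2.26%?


Present value formula: PV = FV / (1 + r)^t
PV = $133,979.43 / (1 + 0.0226)^5.3
PV = $133,979.43 / 1.1257467
PV = $119,013.83

PV = FV / (1 + r)^t = $119,013.83


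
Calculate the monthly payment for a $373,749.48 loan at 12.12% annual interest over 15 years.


Loan payment formula: PMT = PV × r / (1 − (1 + r)^(−n))
Monthly rate r = 0.1212/12 = 0.0101, n = 180 months
Denominator: 1 − (1 + 0.1212/12)^(−180) = 0.8361625
PMT = $373,749.48 × (0.1212/12) / 0.8361625
PMT = $4,514.52 per month

PMT = PV × r / (1-(1+r)^(-n)) = $4,514.52/month


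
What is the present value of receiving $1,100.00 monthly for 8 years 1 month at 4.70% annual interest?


Present value of an ordinary annuity: PV = PMT × (1 − (1 + r)^(−n)) / r
Monthly rate r = 0.047/12 ≈ 0.00391667, n = 97
PV = $1,100.00 × (1 − (1 + 0.047/12)^(−97)) / (0.047/12)
PV = $1,100.00 × 80.5720592
PV = $88,629.27

PV = PMT × (1-(1+r)^(-n))/r = $88,629.27


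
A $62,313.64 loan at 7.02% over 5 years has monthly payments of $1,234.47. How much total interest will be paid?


Total paid over the life of the loan = PMT × n.
Total paid = $1,234.47 × 60 = $74,068.20
Total interest = total paid − principal = $74,068.20 − $62,313.64 = $11,754.56

Total interest = (PMT × n) - PV = $11,754.56


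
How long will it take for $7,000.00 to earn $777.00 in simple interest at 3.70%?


Rearrange the simple interest formula for t:
I = P × r × t  ⇒  t = I / (P × r)
t = $777.00 / ($7,000.00 × 0.037)
t = 3

t = I/(P×r) = 3 years


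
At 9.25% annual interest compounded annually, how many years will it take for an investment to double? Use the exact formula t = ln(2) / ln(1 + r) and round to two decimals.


Doubling condition: (1 + r)^t = 2
Take ln of both sides: t × ln(1 + r) = ln(2)
t = ln(2) / ln(1 + r)
t = 0.693147 / 0.088469
t = 7.83

t = ln(2) / ln(1 + r) = 7.83 years


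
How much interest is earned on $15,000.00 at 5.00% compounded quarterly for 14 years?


Compound interest earned = final amount − principal.
A = P(1 + r/n)^(nt) = $15,000.00 × (1 + 0.05/4)^(4 × 14) = $30,075.51
Interest = A − P = $30,075.51 − $15,000.00 = $15,075.51

Interest = A - P = $15,075.51


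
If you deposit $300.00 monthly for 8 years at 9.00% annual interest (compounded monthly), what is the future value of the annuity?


Future value of an ordinary annuity: FV = PMT × ((1 + r)^n − 1) / r
Monthly rate r = 0.09/12 = 0.0075, n = 96
FV = $300.00 × ((1 + 0.09/12)^96 − 1) / (0.09/12)
FV = $300.00 × 139.856164
FV = $41,956.85

FV = PMT × ((1+r)^n - 1)/r = $41,956.85


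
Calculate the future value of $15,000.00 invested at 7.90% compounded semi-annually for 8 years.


Compound interest formula: A = P(1 + r/n)^(nt)
A = $15,000.00 × (1 + 0.079/2)^(2 × 8)
Growth factor: (1 + 0.079/2)^16 = 1.8586255
A = $15,000.00 × 1.8586255
A = $27,879.38

A = P(1 + r/n)^(nt) = $27,879.38


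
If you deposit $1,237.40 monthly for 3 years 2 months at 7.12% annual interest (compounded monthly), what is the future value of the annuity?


Future value of an ordinary annuity: FV = PMT × ((1 + r)^n − 1) / r
Monthly rate r = 0.0712/12 ≈ 0.00593333, n = 38
FV = $1,237.40 × ((1 + 0.0712/12)^38 − 1) / (0.0712/12)
FV = $1,237.40 × 42.484179
FV = $52,569.92

FV = PMT × ((1+r)^n - 1)/r = $52,569.92


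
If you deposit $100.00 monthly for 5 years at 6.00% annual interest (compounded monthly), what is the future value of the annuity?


Future value of an ordinary annuity: FV = PMT × ((1 + r)^n − 1) / r
Monthly rate r = 0.06/12 = 0.005, n = 60
FV = $100.00 × ((1 + 0.06/12)^60 − 1) / (0.06/12)
FV = $100.00 × 69.770031
FV = $6,977.00

FV = PMT × ((1+r)^n - 1)/r = $6,977.00


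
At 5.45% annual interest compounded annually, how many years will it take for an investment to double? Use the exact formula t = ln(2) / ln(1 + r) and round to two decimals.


Doubling condition: (1 + r)^t = 2
Take ln of both sides: t × ln(1 + r) = ln(2)
t = ln(2) / ln(1 + r)
t = 0.693147 / 0.053067
t = 13.06

t = ln(2) / ln(1 + r) = 13.06 years


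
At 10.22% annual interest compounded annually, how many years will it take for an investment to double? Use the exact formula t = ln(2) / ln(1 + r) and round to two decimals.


Doubling condition: (1 + r)^t = 2
Take ln of both sides: t × ln(1 + r) = ln(2)
t = ln(2) / ln(1 + r)
t = 0.693147 / 0.097308
t = 7.12

t = ln(2) / ln(1 + r) = 7.12 years


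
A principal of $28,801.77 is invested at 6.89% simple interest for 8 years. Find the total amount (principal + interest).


Total amount formula: A = P(1 + rt) = P + P·r·t
Interest: I = P × r × t = $28,801.77 × 0.0689 × 8 = $15,875.54
A = P + I = $28,801.77 + $15,875.54 = $44,677.31

A = P + I = P(1 + rt) = $44,677.31


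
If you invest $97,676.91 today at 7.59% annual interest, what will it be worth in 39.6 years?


Future value formula: FV = PV × (1 + r)^t
FV = $97,676.91 × (1 + 0.0759)^39.6
FV = $97,676.91 × 18.1203899
FV = $1,769,943.69

FV = PV × (1 + r)^t = $1,769,943.69


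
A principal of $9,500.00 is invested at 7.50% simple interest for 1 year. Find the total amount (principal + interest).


Total amount formula: A = P(1 + rt) = P + P·r·t
Interest: I = P × r × t = $9,500.00 × 0.075 × 1 = $712.50
A = P + I = $9,500.00 + $712.50 = $10,212.50

A = P + I = P(1 + rt) = $10,212.50


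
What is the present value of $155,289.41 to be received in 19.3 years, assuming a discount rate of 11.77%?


Present value formula: PV = FV / (1 + r)^t
PV = $155,289.41 / (1 + 0.1177)^19.3
PV = $155,289.41 / 8.5640135
PV = $18,132.78

PV = FV / (1 + r)^t = $18,132.78


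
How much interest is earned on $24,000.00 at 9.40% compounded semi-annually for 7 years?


Compound interest earned = final amount − principal.
A = P(1 + r/n)^(nt) = $24,000.00 × (1 + 0.094/2)^(2 × 7) = $45,652.52
Interest = A − P = $45,652.52 − $24,000.00 = $21,652.52

Interest = A - P = $21,652.52


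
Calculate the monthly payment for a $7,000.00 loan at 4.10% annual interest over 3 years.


Loan payment formula: PMT = PV × r / (1 − (1 + r)^(−n))
Monthly rate r = 0.041/12 ≈ 0.00341667, n = 36 months
Denominator: 1 − (1 + 0.041/12)^(−36) = 0.115551
PMT = $7,000.00 × (0.041/12) / 0.115551
PMT = $206.98 per month

PMT = PV × r / (1-(1+r)^(-n)) = $206.98/month


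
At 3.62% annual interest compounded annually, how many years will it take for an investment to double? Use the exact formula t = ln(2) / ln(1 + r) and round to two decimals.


Doubling condition: (1 + r)^t = 2
Take ln of both sides: t × ln(1 + r) = ln(2)
t = ln(2) / ln(1 + r)
t = 0.693147 / 0.035560
t = 19.49

t = ln(2) / ln(1 + r) = 19.49 years


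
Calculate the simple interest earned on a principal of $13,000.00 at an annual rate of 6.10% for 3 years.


Simple interest formula: I = P × r × t
I = $13,000.00 × 0.061 × 3
I = $2,379.00

I = P × r × t = $2,379.00


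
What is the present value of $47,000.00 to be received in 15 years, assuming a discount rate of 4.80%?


Present value formula: PV = FV / (1 + r)^t
PV = $47,000.00 / (1 + 0.048)^15
PV = $47,000.00 / 2.020316
PV = $23,263.69

PV = FV / (1 + r)^t = $23,263.69


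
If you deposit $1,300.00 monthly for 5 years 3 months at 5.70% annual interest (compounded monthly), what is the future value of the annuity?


Future value of an ordinary annuity: FV = PMT × ((1 + r)^n − 1) / r
Monthly rate r = 0.057/12 = 0.00475, n = 63
FV = $1,300.00 × ((1 + 0.057/12)^63 − 1) / (0.057/12)
FV = $1,300.00 × 73.240317
FV = $95,212.41

FV = PMT × ((1+r)^n - 1)/r = $95,212.41


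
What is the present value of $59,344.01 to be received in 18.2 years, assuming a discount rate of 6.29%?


Present value formula: PV = FV / (1 + r)^t
PV = $59,344.01 / (1 + 0.0629)^18.2
PV = $59,344.01 / 3.0350218
PV = $19,553.08

PV = FV / (1 + r)^t = $19,553.08


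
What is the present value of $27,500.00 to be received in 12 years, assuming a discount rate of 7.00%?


Present value formula: PV = FV / (1 + r)^t
PV = $27,500.00 / (1 + 0.07)^12
PV = $27,500.00 / 2.252192
PV = $12,210.33

PV = FV / (1 + r)^t = $12,210.33


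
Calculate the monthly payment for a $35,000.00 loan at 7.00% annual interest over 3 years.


Loan payment formula: PMT = PV × r / (1 − (1 + r)^(−n))
Monthly rate r = 0.07/12 ≈ 0.00583333, n = 36 months
Denominator: 1 − (1 + 0.07/12)^(−36) = 0.188921
PMT = $35,000.00 × (0.07/12) / 0.188921
PMT = $1,080.70 per month

PMT = PV × r / (1-(1+r)^(-n)) = $1,080.70/month


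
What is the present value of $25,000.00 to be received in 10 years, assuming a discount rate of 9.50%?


Present value formula: PV = FV / (1 + r)^t
PV = $25,000.00 / (1 + 0.095)^10
PV = $25,000.00 / 2.478228
PV = $10,087.85

PV = FV / (1 + r)^t = $10,087.85


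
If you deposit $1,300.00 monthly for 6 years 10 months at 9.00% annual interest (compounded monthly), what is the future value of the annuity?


Future value of an ordinary annuity: FV = PMT × ((1 + r)^n − 1) / r
Monthly rate r = 0.09/12 = 0.0075, n = 82
FV = $1,300.00 × ((1 + 0.09/12)^82 − 1) / (0.09/12)
FV = $1,300.00 × 112.722254
FV = $146,538.93

FV = PMT × ((1+r)^n - 1)/r = $146,538.93


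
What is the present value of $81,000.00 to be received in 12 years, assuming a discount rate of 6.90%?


Present value formula: PV = FV / (1 + r)^t
PV = $81,000.00 / (1 + 0.069)^12
PV = $81,000.00 / 2.22706279
PV = $36,370.78

PV = FV / (1 + r)^t = $36,370.78


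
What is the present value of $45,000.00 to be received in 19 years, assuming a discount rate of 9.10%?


Present value formula: PV = FV / (1 + r)^t
PV = $45,000.00 / (1 + 0.091)^19
PV = $45,000.00 / 5.232030
PV = $8,600.87

PV = FV / (1 + r)^t = $8,600.87


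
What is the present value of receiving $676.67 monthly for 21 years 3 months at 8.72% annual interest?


Present value of an ordinary annuity: PV = PMT × (1 − (1 + r)^(−n)) / r
Monthly rate r = 0.0872/12 ≈ 0.00726667, n = 255
PV = $676.67 × (1 − (1 + 0.0872/12)^(−255)) / (0.0872/12)
PV = $676.67 × 115.896325
PV = $78,423.57

PV = PMT × (1-(1+r)^(-n))/r = $78,423.57


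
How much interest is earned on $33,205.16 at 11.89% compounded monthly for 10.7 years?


Compound interest earned = final amount − principal.
A = P(1 + r/n)^(nt) = $33,205.16 × (1 + 0.1189/12)^(12 × 10.7) = $117,762.96
Interest = A − P = $117,762.96 − $33,205.16 = $84,557.80

Interest = A - P = $84,557.80


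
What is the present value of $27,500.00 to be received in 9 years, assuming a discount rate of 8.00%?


Present value formula: PV = FV / (1 + r)^t
PV = $27,500.00 / (1 + 0.08)^9
PV = $27,500.00 / 1.9990046
PV = $13,756.85

PV = FV / (1 + r)^t = $13,756.85


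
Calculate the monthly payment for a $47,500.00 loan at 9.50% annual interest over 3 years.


Loan payment formula: PMT = PV × r / (1 − (1 + r)^(−n))
Monthly rate r = 0.095/12 ≈ 0.00791667, n = 36 months
Denominator: 1 − (1 + 0.095/12)^(−36) = 0.247141
PMT = $47,500.00 × (0.095/12) / 0.247141
PMT = $1,521.57 per month

PMT = PV × r / (1-(1+r)^(-n)) = $1,521.57/month


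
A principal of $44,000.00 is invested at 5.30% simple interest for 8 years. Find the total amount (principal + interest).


Total amount formula: A = P(1 + rt) = P + P·r·t
Interest: I = P × r × t = $44,000.00 × 0.053 × 8 = $18,656.00
A = P + I = $44,000.00 + $18,656.00 = $62,656.00

A = P + I = P(1 + rt) = $62,656.00


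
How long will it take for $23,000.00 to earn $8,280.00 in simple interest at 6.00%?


Rearrange the simple interest formula for t:
I = P × r × t  ⇒  t = I / (P × r)
t = $8,280.00 / ($23,000.00 × 0.06)
t = 6

t = I/(P×r) = 6 years


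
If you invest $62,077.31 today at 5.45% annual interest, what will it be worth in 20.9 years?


Future value formula: FV = PV × (1 + r)^t
FV = $62,077.31 × (1 + 0.0545)^20.9
FV = $62,077.31 × 3.0316119
FV = $188,194.31

FV = PV × (1 + r)^t = $188,194.31


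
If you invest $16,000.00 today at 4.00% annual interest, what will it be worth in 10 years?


Future value formula: FV = PV × (1 + r)^t
FV = $16,000.00 × (1 + 0.04)^10
FV = $16,000.00 × 1.4802443
FV = $23,683.91

FV = PV × (1 + r)^t = $23,683.91


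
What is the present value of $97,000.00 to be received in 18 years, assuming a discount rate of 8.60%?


Present value formula: PV = FV / (1 + r)^t
PV = $97,000.00 / (1 + 0.086)^18
PV = $97,000.00 / 4.4150625
PV = $21,970.24

PV = FV / (1 + r)^t = $21,970.24


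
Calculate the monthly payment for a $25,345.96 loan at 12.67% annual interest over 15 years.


Loan payment formula: PMT = PV × r / (1 − (1 + r)^(−n))
Monthly rate r = 0.1267/12 ≈ 0.01055833, n = 180 months
Denominator: 1 − (1 + 0.1267/12)^(−180) = 0.849009
PMT = $25,345.96 × (0.1267/12) / 0.849009
PMT = $315.20 per month

PMT = PV × r / (1-(1+r)^(-n)) = $315.20/month


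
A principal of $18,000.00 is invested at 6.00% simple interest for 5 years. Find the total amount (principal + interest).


Total amount formula: A = P(1 + rt) = P + P·r·t
Interest: I = P × r × t = $18,000.00 × 0.06 × 5 = $5,400.00
A = P + I = $18,000.00 + $5,400.00 = $23,400.00

A = P + I = P(1 + rt) = $23,400.00


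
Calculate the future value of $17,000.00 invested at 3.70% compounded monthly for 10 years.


Compound interest formula: A = P(1 + r/n)^(nt)
A = $17,000.00 × (1 + 0.037/12)^(12 × 10)
Growth factor: (1 + 0.037/12)^120 = 1.4469107
A = $17,000.00 × 1.4469107
A = $24,597.48

A = P(1 + r/n)^(nt) = $24,597.48


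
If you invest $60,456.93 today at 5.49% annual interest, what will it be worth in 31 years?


Future value formula: FV = PV × (1 + r)^t
FV = $60,456.93 × (1 + 0.0549)^31
FV = $60,456.93 × 5.2426403
FV = $316,953.94

FV = PV × (1 + r)^t = $316,953.94


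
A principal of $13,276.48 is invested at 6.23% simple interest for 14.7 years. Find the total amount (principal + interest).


Total amount formula: A = P(1 + rt) = P + P·r·t
Interest: I = P × r × t = $13,276.48 × 0.0623 × 14.7 = $12,158.73
A = P + I = $13,276.48 + $12,158.73 = $25,435.21

A = P + I = P(1 + rt) = $25,435.21


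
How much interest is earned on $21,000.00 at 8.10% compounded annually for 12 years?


Compound interest earned = final amount − principal.
A = P(1 + r/n)^(nt) = $21,000.00 × (1 + 0.081/1)^(1 × 12) = $53,472.15
Interest = A − P = $53,472.15 − $21,000.00 = $32,472.15

Interest = A - P = $32,472.15


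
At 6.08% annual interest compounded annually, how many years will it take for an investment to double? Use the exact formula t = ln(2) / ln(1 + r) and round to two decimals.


Doubling condition: (1 + r)^t = 2
Take ln of both sides: t × ln(1 + r) = ln(2)
t = ln(2) / ln(1 + r)
t = 0.693147 / 0.059023
t = 11.74

t = ln(2) / ln(1 + r) = 11.74 years


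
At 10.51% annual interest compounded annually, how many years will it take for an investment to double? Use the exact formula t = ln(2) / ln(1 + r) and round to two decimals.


Doubling condition: (1 + r)^t = 2
Take ln of both sides: t × ln(1 + r) = ln(2)
t = ln(2) / ln(1 + r)
t = 0.693147 / 0.099936
t = 6.94

t = ln(2) / ln(1 + r) = 6.94 years


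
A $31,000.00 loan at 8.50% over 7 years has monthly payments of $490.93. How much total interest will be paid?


Total paid over the life of the loan = PMT × n.
Total paid = $490.93 × 84 = $41,238.12
Total interest = total paid − principal = $41,238.12 − $31,000.00 = $10,238.12

Total interest = (PMT × n) - PV = $10,238.12


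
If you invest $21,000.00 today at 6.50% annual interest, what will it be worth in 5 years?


Future value formula: FV = PV × (1 + r)^t
FV = $21,000.00 × (1 + 0.065)^5
FV = $21,000.00 × 1.3700867
FV = $28,771.82

FV = PV × (1 + r)^t = $28,771.82


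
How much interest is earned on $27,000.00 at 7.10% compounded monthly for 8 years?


Compound interest earned = final amount − principal.
A = P(1 + r/n)^(nt) = $27,000.00 × (1 + 0.071/12)^(12 × 8) = $47,568.14
Interest = A − P = $47,568.14 − $27,000.00 = $20,568.14

Interest = A - P = $20,568.14


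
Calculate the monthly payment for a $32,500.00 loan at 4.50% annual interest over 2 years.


Loan payment formula: PMT = PV × r / (1 − (1 + r)^(−n))
Monthly rate r = 0.045/12 = 0.00375, n = 24 months
Denominator: 1 − (1 + 0.045/12)^(−24) = 0.085915
PMT = $32,500.00 × (0.045/12) / 0.085915
PMT = $1,418.55 per month

PMT = PV × r / (1-(1+r)^(-n)) = $1,418.55/month


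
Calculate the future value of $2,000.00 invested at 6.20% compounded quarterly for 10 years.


Compound interest formula: A = P(1 + r/n)^(nt)
A = $2,000.00 × (1 + 0.062/4)^(4 × 10)
Growth factor: (1 + 0.062/4)^40 = 1.850108
A = $2,000.00 × 1.850108
A = $3,700.22

A = P(1 + r/n)^(nt) = $3,700.22


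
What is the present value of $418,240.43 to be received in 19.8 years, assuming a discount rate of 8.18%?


Present value formula: PV = FV / (1 + r)^t
PV = $418,240.43 / (1 + 0.0818)^19.8
PV = $418,240.43 / 4.743623
PV = $88,168.99

PV = FV / (1 + r)^t = $88,168.99


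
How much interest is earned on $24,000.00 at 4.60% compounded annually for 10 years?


Compound interest earned = final amount − principal.
A = P(1 + r/n)^(nt) = $24,000.00 × (1 + 0.046/1)^(1 × 10) = $37,629.47
Interest = A − P = $37,629.47 − $24,000.00 = $13,629.47

Interest = A - P = $13,629.47


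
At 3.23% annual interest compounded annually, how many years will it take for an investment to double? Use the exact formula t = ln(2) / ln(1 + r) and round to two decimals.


Doubling condition: (1 + r)^t = 2
Take ln of both sides: t × ln(1 + r) = ln(2)
t = ln(2) / ln(1 + r)
t = 0.693147 / 0.031789
t = 21.80

t = ln(2) / ln(1 + r) = 21.80 years


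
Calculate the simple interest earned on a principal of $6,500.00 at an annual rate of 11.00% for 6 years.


Simple interest formula: I = P × r × t
I = $6,500.00 × 0.11 × 6
I = $4,290.00

I = P × r × t = $4,290.00


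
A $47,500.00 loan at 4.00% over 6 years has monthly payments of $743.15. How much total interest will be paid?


Total paid over the life of the loan = PMT × n.
Total paid = $743.15 × 72 = $53,506.80
Total interest = total paid − principal = $53,506.80 − $47,500.00 = $6,006.80

Total interest = (PMT × n) - PV = $6,006.80


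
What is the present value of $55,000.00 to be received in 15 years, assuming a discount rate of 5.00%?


Present value formula: PV = FV / (1 + r)^t
PV = $55,000.00 / (1 + 0.05)^15
PV = $55,000.00 / 2.078928
PV = $26,455.94

PV = FV / (1 + r)^t = $26,455.94


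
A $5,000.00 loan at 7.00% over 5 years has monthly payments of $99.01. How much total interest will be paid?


Total paid over the life of the loan = PMT × n.
Total paid = $99.01 × 60 = $5,940.60
Total interest = total paid − principal = $5,940.60 − $5,000.00 = $940.60

Total interest = (PMT × n) - PV = $940.60


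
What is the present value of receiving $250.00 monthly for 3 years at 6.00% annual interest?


Present value of an ordinary annuity: PV = PMT × (1 − (1 + r)^(−n)) / r
Monthly rate r = 0.06/12 = 0.005, n = 36
PV = $250.00 × (1 − (1 + 0.06/12)^(−36)) / (0.06/12)
PV = $250.00 × 32.871016
PV = $8,217.75

PV = PMT × (1-(1+r)^(-n))/r = $8,217.75


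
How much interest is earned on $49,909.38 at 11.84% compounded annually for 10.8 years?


Compound interest earned = final amount − principal.
A = P(1 + r/n)^(nt) = $49,909.38 × (1 + 0.1184/1)^(1 × 10.8) = $167,121.18
Interest = A − P = $167,121.18 − $49,909.38 = $117,211.80

Interest = A - P = $117,211.80


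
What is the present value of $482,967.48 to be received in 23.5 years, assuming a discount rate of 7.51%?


Present value formula: PV = FV / (1 + r)^t
PV = $482,967.48 / (1 + 0.0751)^23.5
PV = $482,967.48 / 5.483379
PV = $88,078.44

PV = FV / (1 + r)^t = $88,078.44


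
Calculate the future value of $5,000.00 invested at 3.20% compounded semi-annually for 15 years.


Compound interest formula: A = P(1 + r/n)^(nt)
A = $5,000.00 × (1 + 0.032/2)^(2 × 15)
Growth factor: (1 + 0.032/2)^30 = 1.609946
A = $5,000.00 × 1.609946
A = $8,049.73

A = P(1 + r/n)^(nt) = $8,049.73


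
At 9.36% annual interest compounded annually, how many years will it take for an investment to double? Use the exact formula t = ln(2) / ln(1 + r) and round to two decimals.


Doubling condition: (1 + r)^t = 2
Take ln of both sides: t × ln(1 + r) = ln(2)
t = ln(2) / ln(1 + r)
t = 0.693147 / 0.089475
t = 7.75

t = ln(2) / ln(1 + r) = 7.75 years


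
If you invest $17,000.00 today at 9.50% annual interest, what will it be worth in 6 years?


Future value formula: FV = PV × (1 + r)^t
FV = $17,000.00 × (1 + 0.095)^6
FV = $17,000.00 × 1.723791
FV = $29,304.45

FV = PV × (1 + r)^t = $29,304.45


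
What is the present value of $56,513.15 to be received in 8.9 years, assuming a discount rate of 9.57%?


Present value formula: PV = FV / (1 + r)^t
PV = $56,513.15 / (1 + 0.0957)^8.9
PV = $56,513.15 / 2.255567
PV = $25,054.96

PV = FV / (1 + r)^t = $25,054.96


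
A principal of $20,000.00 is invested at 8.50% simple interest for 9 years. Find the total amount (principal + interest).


Total amount formula: A = P(1 + rt) = P + P·r·t
Interest: I = P × r × t = $20,000.00 × 0.085 × 9 = $15,300.00
A = P + I = $20,000.00 + $15,300.00 = $35,300.00

A = P + I = P(1 + rt) = $35,300.00


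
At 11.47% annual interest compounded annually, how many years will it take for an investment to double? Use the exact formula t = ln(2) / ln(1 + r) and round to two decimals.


Doubling condition: (1 + r)^t = 2
Take ln of both sides: t × ln(1 + r) = ln(2)
t = ln(2) / ln(1 + r)
t = 0.693147 / 0.108585
t = 6.38

t = ln(2) / ln(1 + r) = 6.38 years


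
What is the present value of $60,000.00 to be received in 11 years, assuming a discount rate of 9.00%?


Present value formula: PV = FV / (1 + r)^t
PV = $60,000.00 / (1 + 0.09)^11
PV = $60,000.00 / 2.580426
PV = $23,251.97

PV = FV / (1 + r)^t = $23,251.97


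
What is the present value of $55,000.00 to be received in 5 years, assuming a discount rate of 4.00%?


Present value formula: PV = FV / (1 + r)^t
PV = $55,000.00 / (1 + 0.04)^5
PV = $55,000.00 / 1.216653
PV = $45,205.99

PV = FV / (1 + r)^t = $45,205.99


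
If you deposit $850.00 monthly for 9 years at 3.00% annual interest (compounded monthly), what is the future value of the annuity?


Future value of an ordinary annuity: FV = PMT × ((1 + r)^n − 1) / r
Monthly rate r = 0.03/12 = 0.0025, n = 108
FV = $850.00 × ((1 + 0.03/12)^108 − 1) / (0.03/12)
FV = $850.00 × 123.809259
FV = $105,237.87

FV = PMT × ((1+r)^n - 1)/r = $105,237.87


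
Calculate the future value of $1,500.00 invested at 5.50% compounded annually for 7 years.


Compound interest formula: A = P(1 + r/n)^(nt)
A = $1,500.00 × (1 + 0.055/1)^(1 × 7)
Growth factor: (1 + 0.055/1)^7 = 1.454679
A = $1,500.00 × 1.454679
A = $2,182.02

A = P(1 + r/n)^(nt) = $2,182.02


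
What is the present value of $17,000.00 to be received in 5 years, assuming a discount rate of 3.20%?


Present value formula: PV = FV / (1 + r)^t
PV = $17,000.00 / (1 + 0.032)^5
PV = $17,000.00 / 1.170573
PV = $14,522.80

PV = FV / (1 + r)^t = $14,522.80


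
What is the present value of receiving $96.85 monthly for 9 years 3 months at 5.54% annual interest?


Present value of an ordinary annuity: PV = PMT × (1 − (1 + r)^(−n)) / r
Monthly rate r = 0.0554/12 ≈ 0.00461667, n = 111
PV = $96.85 × (1 − (1 + 0.0554/12)^(−111)) / (0.0554/12)
PV = $96.85 × 86.700433
PV = $8,396.94

PV = PMT × (1-(1+r)^(-n))/r = $8,396.94


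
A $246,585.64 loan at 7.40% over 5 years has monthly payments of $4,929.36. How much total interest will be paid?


Total paid over the life of the loan = PMT × n.
Total paid = $4,929.36 × 60 = $295,761.60
Total interest = total paid − principal = $295,761.60 − $246,585.64 = $49,175.96

Total interest = (PMT × n) - PV = $49,175.96


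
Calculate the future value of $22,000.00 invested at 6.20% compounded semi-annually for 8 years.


Compound interest formula: A = P(1 + r/n)^(nt)
A = $22,000.00 × (1 + 0.062/2)^(2 × 8)
Growth factor: (1 + 0.062/2)^16 = 1.6298163
A = $22,000.00 × 1.6298163
A = $35,855.96

A = P(1 + r/n)^(nt) = $35,855.96


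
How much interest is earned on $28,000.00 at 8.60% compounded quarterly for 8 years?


Compound interest earned = final amount − principal.
A = P(1 + r/n)^(nt) = $28,000.00 × (1 + 0.086/4)^(4 × 8) = $55,307.74
Interest = A − P = $55,307.74 − $28,000.00 = $27,307.74

Interest = A - P = $27,307.74


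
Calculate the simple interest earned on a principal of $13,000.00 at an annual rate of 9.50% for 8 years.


Simple interest formula: I = P × r × t
I = $13,000.00 × 0.095 × 8
I = $9,880.00

I = P × r × t = $9,880.00


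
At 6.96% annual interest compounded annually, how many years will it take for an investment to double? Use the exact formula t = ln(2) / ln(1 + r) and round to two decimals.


Doubling condition: (1 + r)^t = 2
Take ln of both sides: t × ln(1 + r) = ln(2)
t = ln(2) / ln(1 + r)
t = 0.693147 / 0.067285
t = 10.30

t = ln(2) / ln(1 + r) = 10.30 years


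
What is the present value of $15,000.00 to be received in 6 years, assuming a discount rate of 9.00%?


Present value formula: PV = FV / (1 + r)^t
PV = $15,000.00 / (1 + 0.09)^6
PV = $15,000.00 / 1.677100
PV = $8,944.01

PV = FV / (1 + r)^t = $8,944.01


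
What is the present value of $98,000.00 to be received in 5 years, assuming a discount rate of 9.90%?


Present value formula: PV = FV / (1 + r)^t
PV = $98,000.00 / (1 + 0.099)^5
PV = $98,000.00 / 1.6032028
PV = $61,127.64

PV = FV / (1 + r)^t = $61,127.64


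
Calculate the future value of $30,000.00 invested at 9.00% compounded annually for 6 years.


Compound interest formula: A = P(1 + r/n)^(nt)
A = $30,000.00 × (1 + 0.09/1)^(1 × 6)
Growth factor: (1 + 0.09/1)^6 = 1.677100
A = $30,000.00 × 1.677100
A = $50,313.00

A = P(1 + r/n)^(nt) = $50,313.00


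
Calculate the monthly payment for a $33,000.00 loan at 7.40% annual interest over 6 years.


Loan payment formula: PMT = PV × r / (1 − (1 + r)^(−n))
Monthly rate r = 0.074/12 ≈ 0.00616667, n = 72 months
Denominator: 1 − (1 + 0.074/12)^(−72) = 0.357659
PMT = $33,000.00 × (0.074/12) / 0.357659
PMT = $568.98 per month

PMT = PV × r / (1-(1+r)^(-n)) = $568.98/month


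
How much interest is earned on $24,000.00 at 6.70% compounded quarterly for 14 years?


Compound interest earned = final amount − principal.
A = P(1 + r/n)^(nt) = $24,000.00 × (1 + 0.067/4)^(4 × 14) = $60,842.27
Interest = A − P = $60,842.27 − $24,000.00 = $36,842.27

Interest = A - P = $36,842.27


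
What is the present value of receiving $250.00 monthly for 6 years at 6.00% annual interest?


Present value of an ordinary annuity: PV = PMT × (1 − (1 + r)^(−n)) / r
Monthly rate r = 0.06/12 = 0.005, n = 72
PV = $250.00 × (1 − (1 + 0.06/12)^(−72)) / (0.06/12)
PV = $250.00 × 60.339514
PV = $15,084.88

PV = PMT × (1-(1+r)^(-n))/r = $15,084.88


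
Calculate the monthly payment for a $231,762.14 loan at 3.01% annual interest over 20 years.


Loan payment formula: PMT = PV × r / (1 − (1 + r)^(−n))
Monthly rate r = 0.0301/12 ≈ 0.00250833, n = 240 months
Denominator: 1 − (1 + 0.0301/12)^(−240) = 0.451872
PMT = $231,762.14 × (0.0301/12) / 0.451872
PMT = $1,286.51 per month

PMT = PV × r / (1-(1+r)^(-n)) = $1,286.51/month


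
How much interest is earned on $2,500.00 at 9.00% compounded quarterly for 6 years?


Compound interest earned = final amount − principal.
A = P(1 + r/n)^(nt) = $2,500.00 × (1 + 0.09/4)^(4 × 6) = $4,264.42
Interest = A − P = $4,264.42 − $2,500.00 = $1,764.42

Interest = A - P = $1,764.42


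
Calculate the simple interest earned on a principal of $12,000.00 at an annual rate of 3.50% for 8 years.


Simple interest formula: I = P × r × t
I = $12,000.00 × 0.035 × 8
I = $3,360.00

I = P × r × t = $3,360.00


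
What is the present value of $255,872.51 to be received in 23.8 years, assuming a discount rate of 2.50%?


Present value formula: PV = FV / (1 + r)^t
PV = $255,872.51 / (1 + 0.025)^23.8
PV = $255,872.51 / 1.79981554
PV = $142,165.96

PV = FV / (1 + r)^t = $142,165.96


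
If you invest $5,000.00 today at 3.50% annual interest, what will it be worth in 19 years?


Future value formula: FV = PV × (1 + r)^t
FV = $5,000.00 × (1 + 0.035)^19
FV = $5,000.00 × 1.9225013
FV = $9,612.51

FV = PV × (1 + r)^t = $9,612.51


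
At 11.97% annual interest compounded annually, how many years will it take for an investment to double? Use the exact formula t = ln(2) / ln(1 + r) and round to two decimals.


Doubling condition: (1 + r)^t = 2
Take ln of both sides: t × ln(1 + r) = ln(2)
t = ln(2) / ln(1 + r)
t = 0.693147 / 0.113061
t = 6.13

t = ln(2) / ln(1 + r) = 6.13 years


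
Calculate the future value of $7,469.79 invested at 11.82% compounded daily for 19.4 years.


Compound interest formula: A = P(1 + r/n)^(nt)
A = $7,469.79 × (1 + 0.1182/365)^(365 × 19.4)
Growth factor: (1 + 0.1182/365)^7081 = 9.901723
A = $7,469.79 × 9.901723
A = $73,963.79

A = P(1 + r/n)^(nt) = $73,963.79


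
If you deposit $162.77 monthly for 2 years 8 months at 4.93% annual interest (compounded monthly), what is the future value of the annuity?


Future value of an ordinary annuity: FV = PMT × ((1 + r)^n − 1) / r
Monthly rate r = 0.0493/12 ≈ 0.00410833, n = 32
FV = $162.77 × ((1 + 0.0493/12)^32 − 1) / (0.0493/12)
FV = $162.77 × 34.124002
FV = $5,554.36

FV = PMT × ((1+r)^n - 1)/r = $5,554.36
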